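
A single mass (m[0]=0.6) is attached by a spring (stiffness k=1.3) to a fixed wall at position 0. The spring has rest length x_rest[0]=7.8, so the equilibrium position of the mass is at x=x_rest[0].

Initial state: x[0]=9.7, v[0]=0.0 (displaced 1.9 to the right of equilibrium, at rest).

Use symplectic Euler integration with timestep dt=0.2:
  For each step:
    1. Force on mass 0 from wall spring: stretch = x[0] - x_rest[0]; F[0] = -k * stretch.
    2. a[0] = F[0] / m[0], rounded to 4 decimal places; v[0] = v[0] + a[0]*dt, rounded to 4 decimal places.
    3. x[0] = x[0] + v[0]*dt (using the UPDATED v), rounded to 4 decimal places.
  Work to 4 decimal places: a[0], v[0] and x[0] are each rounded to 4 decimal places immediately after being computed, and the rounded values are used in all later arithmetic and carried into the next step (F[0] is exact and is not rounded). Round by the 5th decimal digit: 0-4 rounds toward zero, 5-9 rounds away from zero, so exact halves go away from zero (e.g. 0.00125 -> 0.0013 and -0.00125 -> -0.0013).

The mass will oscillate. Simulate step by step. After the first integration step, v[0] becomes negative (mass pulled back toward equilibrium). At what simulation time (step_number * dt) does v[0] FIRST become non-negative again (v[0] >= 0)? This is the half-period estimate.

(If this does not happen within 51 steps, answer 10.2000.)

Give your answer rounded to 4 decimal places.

Step 0: x=[9.7000] v=[0.0000]
Step 1: x=[9.5353] v=[-0.8233]
Step 2: x=[9.2202] v=[-1.5753]
Step 3: x=[8.7821] v=[-2.1907]
Step 4: x=[8.2588] v=[-2.6163]
Step 5: x=[7.6958] v=[-2.8151]
Step 6: x=[7.1418] v=[-2.7699]
Step 7: x=[6.6449] v=[-2.4847]
Step 8: x=[6.2481] v=[-1.9842]
Step 9: x=[5.9858] v=[-1.3117]
Step 10: x=[5.8807] v=[-0.5255]
Step 11: x=[5.9419] v=[0.3062]
First v>=0 after going negative at step 11, time=2.2000

Answer: 2.2000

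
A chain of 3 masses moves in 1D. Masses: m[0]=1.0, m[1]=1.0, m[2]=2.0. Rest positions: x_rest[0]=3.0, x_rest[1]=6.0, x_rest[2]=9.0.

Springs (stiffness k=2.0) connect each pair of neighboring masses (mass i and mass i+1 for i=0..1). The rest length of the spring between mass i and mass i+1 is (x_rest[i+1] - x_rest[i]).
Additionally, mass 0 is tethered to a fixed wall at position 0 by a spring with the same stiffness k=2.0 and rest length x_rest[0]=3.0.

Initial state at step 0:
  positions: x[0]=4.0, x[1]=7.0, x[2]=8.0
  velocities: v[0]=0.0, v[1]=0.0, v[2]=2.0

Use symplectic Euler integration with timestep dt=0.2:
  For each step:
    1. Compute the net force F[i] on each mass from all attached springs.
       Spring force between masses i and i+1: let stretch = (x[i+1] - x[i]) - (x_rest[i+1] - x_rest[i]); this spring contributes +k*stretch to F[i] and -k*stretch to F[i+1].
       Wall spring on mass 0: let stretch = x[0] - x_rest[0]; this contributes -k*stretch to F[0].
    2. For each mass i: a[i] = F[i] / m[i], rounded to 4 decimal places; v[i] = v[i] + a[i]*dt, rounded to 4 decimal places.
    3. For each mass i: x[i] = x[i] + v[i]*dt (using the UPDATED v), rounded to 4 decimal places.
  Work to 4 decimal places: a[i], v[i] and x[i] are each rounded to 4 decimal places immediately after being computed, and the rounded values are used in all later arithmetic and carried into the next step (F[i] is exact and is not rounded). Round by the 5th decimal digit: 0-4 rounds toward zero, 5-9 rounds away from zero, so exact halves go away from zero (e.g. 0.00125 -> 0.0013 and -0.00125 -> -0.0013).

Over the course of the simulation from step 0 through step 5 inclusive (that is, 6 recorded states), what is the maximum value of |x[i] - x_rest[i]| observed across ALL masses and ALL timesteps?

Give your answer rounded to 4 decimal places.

Step 0: x=[4.0000 7.0000 8.0000] v=[0.0000 0.0000 2.0000]
Step 1: x=[3.9200 6.8400 8.4800] v=[-0.4000 -0.8000 2.4000]
Step 2: x=[3.7600 6.5776 9.0144] v=[-0.8000 -1.3120 2.6720]
Step 3: x=[3.5246 6.2847 9.5713] v=[-1.1770 -1.4643 2.7846]
Step 4: x=[3.2280 6.0340 10.1168] v=[-1.4828 -1.2537 2.7273]
Step 5: x=[2.8977 5.8854 10.6189] v=[-1.6516 -0.7430 2.5107]
Max displacement = 1.6189

Answer: 1.6189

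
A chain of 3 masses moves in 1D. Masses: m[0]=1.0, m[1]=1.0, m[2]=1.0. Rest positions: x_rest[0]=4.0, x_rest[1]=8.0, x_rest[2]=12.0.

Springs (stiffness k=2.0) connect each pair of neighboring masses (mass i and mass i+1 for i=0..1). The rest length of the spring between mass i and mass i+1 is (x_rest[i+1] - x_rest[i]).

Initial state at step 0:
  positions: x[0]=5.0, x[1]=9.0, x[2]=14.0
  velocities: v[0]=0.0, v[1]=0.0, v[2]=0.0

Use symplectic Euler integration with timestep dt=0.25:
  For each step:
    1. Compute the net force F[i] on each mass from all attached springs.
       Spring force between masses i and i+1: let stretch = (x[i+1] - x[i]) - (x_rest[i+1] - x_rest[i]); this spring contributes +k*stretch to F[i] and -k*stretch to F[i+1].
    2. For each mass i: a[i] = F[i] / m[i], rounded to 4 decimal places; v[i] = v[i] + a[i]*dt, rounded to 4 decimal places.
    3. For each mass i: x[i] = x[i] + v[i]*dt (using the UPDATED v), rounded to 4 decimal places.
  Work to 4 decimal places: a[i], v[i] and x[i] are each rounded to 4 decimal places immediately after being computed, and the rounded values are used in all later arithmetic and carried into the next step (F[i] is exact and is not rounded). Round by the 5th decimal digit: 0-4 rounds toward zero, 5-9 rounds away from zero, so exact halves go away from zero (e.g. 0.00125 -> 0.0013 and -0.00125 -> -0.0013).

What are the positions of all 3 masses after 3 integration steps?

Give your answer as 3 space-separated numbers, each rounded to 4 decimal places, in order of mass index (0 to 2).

Step 0: x=[5.0000 9.0000 14.0000] v=[0.0000 0.0000 0.0000]
Step 1: x=[5.0000 9.1250 13.8750] v=[0.0000 0.5000 -0.5000]
Step 2: x=[5.0156 9.3281 13.6563] v=[0.0625 0.8125 -0.8750]
Step 3: x=[5.0703 9.5332 13.3965] v=[0.2188 0.8204 -1.0391]

Answer: 5.0703 9.5332 13.3965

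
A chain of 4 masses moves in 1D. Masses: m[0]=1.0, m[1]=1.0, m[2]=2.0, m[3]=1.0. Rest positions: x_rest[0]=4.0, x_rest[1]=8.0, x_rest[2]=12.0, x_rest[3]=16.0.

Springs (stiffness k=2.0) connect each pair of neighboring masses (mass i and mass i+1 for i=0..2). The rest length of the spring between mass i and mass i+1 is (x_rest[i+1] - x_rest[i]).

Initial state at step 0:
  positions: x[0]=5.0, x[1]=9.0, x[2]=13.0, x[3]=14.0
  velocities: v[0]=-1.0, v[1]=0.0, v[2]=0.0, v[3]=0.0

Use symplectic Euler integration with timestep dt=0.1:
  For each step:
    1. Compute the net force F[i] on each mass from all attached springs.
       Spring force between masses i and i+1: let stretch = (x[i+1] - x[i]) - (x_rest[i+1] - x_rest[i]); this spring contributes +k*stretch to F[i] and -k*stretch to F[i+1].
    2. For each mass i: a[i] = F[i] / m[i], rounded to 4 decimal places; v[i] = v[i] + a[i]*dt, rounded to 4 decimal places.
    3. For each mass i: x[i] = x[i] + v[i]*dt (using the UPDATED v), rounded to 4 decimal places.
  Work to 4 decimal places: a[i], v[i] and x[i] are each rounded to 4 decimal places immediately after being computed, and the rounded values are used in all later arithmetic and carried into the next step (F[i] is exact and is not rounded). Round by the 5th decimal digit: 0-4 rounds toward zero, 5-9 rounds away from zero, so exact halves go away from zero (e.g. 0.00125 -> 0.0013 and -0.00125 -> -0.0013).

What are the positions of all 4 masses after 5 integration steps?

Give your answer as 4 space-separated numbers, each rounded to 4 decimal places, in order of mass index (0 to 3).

Answer: 4.5380 8.9428 12.5902 14.8387

Derivation:
Step 0: x=[5.0000 9.0000 13.0000 14.0000] v=[-1.0000 0.0000 0.0000 0.0000]
Step 1: x=[4.9000 9.0000 12.9700 14.0600] v=[-1.0000 0.0000 -0.3000 0.6000]
Step 2: x=[4.8020 8.9974 12.9112 14.1782] v=[-0.9800 -0.0260 -0.5880 1.1820]
Step 3: x=[4.7079 8.9892 12.8259 14.3511] v=[-0.9409 -0.0823 -0.8527 1.7286]
Step 4: x=[4.6194 8.9721 12.7175 14.5735] v=[-0.8846 -0.1712 -1.0839 2.2236]
Step 5: x=[4.5380 8.9428 12.5902 14.8387] v=[-0.8141 -0.2927 -1.2728 2.6524]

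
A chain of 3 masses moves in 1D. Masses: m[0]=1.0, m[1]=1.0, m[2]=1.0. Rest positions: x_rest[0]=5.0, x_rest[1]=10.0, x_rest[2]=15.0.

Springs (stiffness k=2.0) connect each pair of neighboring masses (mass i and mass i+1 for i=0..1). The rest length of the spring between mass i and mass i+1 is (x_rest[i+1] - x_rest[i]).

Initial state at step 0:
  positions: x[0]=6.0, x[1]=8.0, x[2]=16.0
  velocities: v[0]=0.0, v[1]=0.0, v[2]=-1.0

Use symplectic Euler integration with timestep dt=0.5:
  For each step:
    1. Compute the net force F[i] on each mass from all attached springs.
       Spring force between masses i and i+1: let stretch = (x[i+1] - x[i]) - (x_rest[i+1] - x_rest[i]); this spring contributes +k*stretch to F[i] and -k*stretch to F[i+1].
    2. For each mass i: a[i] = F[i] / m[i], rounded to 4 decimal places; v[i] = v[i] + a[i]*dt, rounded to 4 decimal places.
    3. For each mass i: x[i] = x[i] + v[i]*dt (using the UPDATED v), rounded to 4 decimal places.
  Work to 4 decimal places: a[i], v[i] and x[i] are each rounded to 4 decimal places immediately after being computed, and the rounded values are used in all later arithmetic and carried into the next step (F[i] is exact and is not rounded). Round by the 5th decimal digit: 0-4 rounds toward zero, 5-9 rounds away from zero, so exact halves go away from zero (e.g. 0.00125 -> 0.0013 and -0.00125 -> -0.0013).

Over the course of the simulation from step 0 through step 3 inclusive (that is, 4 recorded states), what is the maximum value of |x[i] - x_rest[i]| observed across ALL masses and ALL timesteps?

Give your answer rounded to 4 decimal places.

Answer: 2.2500

Derivation:
Step 0: x=[6.0000 8.0000 16.0000] v=[0.0000 0.0000 -1.0000]
Step 1: x=[4.5000 11.0000 14.0000] v=[-3.0000 6.0000 -4.0000]
Step 2: x=[3.7500 12.2500 13.0000] v=[-1.5000 2.5000 -2.0000]
Step 3: x=[4.7500 9.6250 14.1250] v=[2.0000 -5.2500 2.2500]
Max displacement = 2.2500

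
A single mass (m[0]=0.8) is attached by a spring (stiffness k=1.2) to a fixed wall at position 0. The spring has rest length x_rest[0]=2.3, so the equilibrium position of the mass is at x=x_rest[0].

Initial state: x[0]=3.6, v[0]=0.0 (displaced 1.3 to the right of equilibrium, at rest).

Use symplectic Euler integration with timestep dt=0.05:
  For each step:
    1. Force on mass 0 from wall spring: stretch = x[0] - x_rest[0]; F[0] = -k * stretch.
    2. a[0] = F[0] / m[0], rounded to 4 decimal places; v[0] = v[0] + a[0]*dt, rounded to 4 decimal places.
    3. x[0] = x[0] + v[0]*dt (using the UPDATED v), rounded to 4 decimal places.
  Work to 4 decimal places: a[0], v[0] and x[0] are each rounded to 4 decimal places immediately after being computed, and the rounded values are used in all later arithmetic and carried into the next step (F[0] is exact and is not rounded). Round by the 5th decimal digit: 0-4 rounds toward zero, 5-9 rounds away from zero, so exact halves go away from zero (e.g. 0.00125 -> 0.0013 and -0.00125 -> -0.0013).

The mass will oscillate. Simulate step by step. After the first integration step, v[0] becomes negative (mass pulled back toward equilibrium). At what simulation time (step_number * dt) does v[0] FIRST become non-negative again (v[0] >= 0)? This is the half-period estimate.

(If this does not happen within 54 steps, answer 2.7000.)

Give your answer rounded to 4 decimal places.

Answer: 2.6000

Derivation:
Step 0: x=[3.6000] v=[0.0000]
Step 1: x=[3.5951] v=[-0.0975]
Step 2: x=[3.5854] v=[-0.1946]
Step 3: x=[3.5709] v=[-0.2910]
Step 4: x=[3.5516] v=[-0.3863]
Step 5: x=[3.5276] v=[-0.4802]
Step 6: x=[3.4990] v=[-0.5723]
Step 7: x=[3.4659] v=[-0.6622]
Step 8: x=[3.4284] v=[-0.7496]
Step 9: x=[3.3867] v=[-0.8342]
Step 10: x=[3.3409] v=[-0.9157]
Step 11: x=[3.2912] v=[-0.9938]
Step 12: x=[3.2378] v=[-1.0681]
Step 13: x=[3.1809] v=[-1.1384]
Step 14: x=[3.1207] v=[-1.2045]
Step 15: x=[3.0574] v=[-1.2661]
Step 16: x=[2.9913] v=[-1.3229]
Step 17: x=[2.9226] v=[-1.3748]
Step 18: x=[2.8515] v=[-1.4215]
Step 19: x=[2.7784] v=[-1.4629]
Step 20: x=[2.7035] v=[-1.4988]
Step 21: x=[2.6270] v=[-1.5291]
Step 22: x=[2.5493] v=[-1.5536]
Step 23: x=[2.4707] v=[-1.5723]
Step 24: x=[2.3914] v=[-1.5851]
Step 25: x=[2.3118] v=[-1.5920]
Step 26: x=[2.2322] v=[-1.5929]
Step 27: x=[2.1528] v=[-1.5878]
Step 28: x=[2.0740] v=[-1.5768]
Step 29: x=[1.9960] v=[-1.5599]
Step 30: x=[1.9191] v=[-1.5371]
Step 31: x=[1.8437] v=[-1.5085]
Step 32: x=[1.7700] v=[-1.4743]
Step 33: x=[1.6983] v=[-1.4346]
Step 34: x=[1.6288] v=[-1.3895]
Step 35: x=[1.5618] v=[-1.3392]
Step 36: x=[1.4976] v=[-1.2838]
Step 37: x=[1.4364] v=[-1.2236]
Step 38: x=[1.3785] v=[-1.1588]
Step 39: x=[1.3240] v=[-1.0897]
Step 40: x=[1.2732] v=[-1.0165]
Step 41: x=[1.2262] v=[-0.9395]
Step 42: x=[1.1833] v=[-0.8590]
Step 43: x=[1.1445] v=[-0.7752]
Step 44: x=[1.1101] v=[-0.6885]
Step 45: x=[1.0801] v=[-0.5993]
Step 46: x=[1.0547] v=[-0.5078]
Step 47: x=[1.0340] v=[-0.4144]
Step 48: x=[1.0180] v=[-0.3195]
Step 49: x=[1.0068] v=[-0.2234]
Step 50: x=[1.0005] v=[-0.1264]
Step 51: x=[0.9991] v=[-0.0289]
Step 52: x=[1.0025] v=[0.0687]
First v>=0 after going negative at step 52, time=2.6000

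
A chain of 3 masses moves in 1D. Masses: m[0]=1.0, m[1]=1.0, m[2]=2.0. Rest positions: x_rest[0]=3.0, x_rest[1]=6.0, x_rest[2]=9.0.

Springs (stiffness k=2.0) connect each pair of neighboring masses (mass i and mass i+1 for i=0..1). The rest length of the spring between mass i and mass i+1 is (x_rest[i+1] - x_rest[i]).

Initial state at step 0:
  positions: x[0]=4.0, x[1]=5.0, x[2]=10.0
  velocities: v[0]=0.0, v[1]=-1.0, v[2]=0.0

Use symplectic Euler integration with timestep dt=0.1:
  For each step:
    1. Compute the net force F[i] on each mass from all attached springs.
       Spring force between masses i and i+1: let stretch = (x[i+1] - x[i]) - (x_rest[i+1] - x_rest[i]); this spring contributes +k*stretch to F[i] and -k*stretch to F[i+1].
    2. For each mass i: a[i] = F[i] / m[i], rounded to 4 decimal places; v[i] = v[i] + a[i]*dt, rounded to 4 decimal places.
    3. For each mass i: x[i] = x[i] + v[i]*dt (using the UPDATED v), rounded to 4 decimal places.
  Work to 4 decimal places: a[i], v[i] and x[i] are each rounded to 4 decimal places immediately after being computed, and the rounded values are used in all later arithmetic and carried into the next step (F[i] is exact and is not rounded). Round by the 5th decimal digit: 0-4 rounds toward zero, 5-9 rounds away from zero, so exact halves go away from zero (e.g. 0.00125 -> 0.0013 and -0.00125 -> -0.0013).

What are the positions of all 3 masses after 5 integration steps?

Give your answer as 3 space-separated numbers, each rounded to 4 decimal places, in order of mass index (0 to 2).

Step 0: x=[4.0000 5.0000 10.0000] v=[0.0000 -1.0000 0.0000]
Step 1: x=[3.9600 4.9800 9.9800] v=[-0.4000 -0.2000 -0.2000]
Step 2: x=[3.8804 5.0396 9.9400] v=[-0.7960 0.5960 -0.4000]
Step 3: x=[3.7640 5.1740 9.8810] v=[-1.1642 1.3442 -0.5900]
Step 4: x=[3.6158 5.3744 9.8049] v=[-1.4822 2.0036 -0.7607]
Step 5: x=[3.4428 5.6282 9.7145] v=[-1.7305 2.5380 -0.9038]

Answer: 3.4428 5.6282 9.7145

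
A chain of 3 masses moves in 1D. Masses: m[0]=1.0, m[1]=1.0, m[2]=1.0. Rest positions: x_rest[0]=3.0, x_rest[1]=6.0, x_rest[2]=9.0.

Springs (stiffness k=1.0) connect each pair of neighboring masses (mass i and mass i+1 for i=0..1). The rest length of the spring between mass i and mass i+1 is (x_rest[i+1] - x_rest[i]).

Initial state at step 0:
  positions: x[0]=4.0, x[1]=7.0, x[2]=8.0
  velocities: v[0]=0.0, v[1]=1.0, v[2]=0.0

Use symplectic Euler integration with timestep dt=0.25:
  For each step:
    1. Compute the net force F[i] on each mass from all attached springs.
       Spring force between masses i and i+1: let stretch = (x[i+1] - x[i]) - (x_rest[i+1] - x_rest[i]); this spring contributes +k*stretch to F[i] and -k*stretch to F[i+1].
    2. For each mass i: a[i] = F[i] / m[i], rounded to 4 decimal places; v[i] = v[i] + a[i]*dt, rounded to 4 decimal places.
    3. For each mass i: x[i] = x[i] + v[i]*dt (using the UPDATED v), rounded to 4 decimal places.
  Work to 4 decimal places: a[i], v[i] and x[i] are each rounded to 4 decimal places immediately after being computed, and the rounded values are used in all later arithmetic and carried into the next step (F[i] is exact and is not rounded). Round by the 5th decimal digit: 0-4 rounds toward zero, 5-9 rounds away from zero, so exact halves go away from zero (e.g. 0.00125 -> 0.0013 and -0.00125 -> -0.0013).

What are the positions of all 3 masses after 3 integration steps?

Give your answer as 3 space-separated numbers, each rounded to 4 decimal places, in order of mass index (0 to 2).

Step 0: x=[4.0000 7.0000 8.0000] v=[0.0000 1.0000 0.0000]
Step 1: x=[4.0000 7.1250 8.1250] v=[0.0000 0.5000 0.5000]
Step 2: x=[4.0078 7.1172 8.3750] v=[0.0313 -0.0313 1.0000]
Step 3: x=[4.0225 6.9937 8.7339] v=[0.0587 -0.4942 1.4356]

Answer: 4.0225 6.9937 8.7339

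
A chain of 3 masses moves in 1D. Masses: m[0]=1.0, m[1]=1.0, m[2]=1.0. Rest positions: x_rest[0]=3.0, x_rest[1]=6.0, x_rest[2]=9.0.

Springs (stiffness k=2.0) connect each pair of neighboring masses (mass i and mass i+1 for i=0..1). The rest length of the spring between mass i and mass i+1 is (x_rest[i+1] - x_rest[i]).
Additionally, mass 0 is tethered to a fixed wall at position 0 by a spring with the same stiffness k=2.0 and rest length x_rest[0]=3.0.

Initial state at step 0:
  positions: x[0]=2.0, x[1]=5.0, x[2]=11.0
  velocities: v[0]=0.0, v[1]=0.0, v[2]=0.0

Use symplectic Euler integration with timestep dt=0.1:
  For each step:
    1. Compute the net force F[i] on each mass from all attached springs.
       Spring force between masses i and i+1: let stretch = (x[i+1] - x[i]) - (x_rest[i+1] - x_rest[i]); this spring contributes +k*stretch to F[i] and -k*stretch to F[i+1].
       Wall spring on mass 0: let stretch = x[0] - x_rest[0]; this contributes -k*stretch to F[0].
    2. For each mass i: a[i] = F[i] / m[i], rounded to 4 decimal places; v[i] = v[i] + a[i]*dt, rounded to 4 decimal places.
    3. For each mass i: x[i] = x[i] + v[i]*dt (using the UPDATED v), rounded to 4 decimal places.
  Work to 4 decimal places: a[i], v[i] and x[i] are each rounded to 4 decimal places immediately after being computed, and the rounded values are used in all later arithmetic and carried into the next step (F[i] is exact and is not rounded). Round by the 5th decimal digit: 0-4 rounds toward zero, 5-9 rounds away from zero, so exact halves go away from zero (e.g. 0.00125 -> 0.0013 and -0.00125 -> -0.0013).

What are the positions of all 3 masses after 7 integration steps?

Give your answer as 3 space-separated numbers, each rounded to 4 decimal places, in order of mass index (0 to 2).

Answer: 2.5947 6.3137 9.5998

Derivation:
Step 0: x=[2.0000 5.0000 11.0000] v=[0.0000 0.0000 0.0000]
Step 1: x=[2.0200 5.0600 10.9400] v=[0.2000 0.6000 -0.6000]
Step 2: x=[2.0604 5.1768 10.8224] v=[0.4040 1.1680 -1.1760]
Step 3: x=[2.1219 5.3442 10.6519] v=[0.6152 1.6738 -1.7051]
Step 4: x=[2.2054 5.5533 10.4352] v=[0.8353 2.0909 -2.1666]
Step 5: x=[2.3118 5.7931 10.1809] v=[1.0638 2.3977 -2.5430]
Step 6: x=[2.4416 6.0510 9.8988] v=[1.2977 2.5790 -2.8206]
Step 7: x=[2.5947 6.3137 9.5998] v=[1.5313 2.6267 -2.9902]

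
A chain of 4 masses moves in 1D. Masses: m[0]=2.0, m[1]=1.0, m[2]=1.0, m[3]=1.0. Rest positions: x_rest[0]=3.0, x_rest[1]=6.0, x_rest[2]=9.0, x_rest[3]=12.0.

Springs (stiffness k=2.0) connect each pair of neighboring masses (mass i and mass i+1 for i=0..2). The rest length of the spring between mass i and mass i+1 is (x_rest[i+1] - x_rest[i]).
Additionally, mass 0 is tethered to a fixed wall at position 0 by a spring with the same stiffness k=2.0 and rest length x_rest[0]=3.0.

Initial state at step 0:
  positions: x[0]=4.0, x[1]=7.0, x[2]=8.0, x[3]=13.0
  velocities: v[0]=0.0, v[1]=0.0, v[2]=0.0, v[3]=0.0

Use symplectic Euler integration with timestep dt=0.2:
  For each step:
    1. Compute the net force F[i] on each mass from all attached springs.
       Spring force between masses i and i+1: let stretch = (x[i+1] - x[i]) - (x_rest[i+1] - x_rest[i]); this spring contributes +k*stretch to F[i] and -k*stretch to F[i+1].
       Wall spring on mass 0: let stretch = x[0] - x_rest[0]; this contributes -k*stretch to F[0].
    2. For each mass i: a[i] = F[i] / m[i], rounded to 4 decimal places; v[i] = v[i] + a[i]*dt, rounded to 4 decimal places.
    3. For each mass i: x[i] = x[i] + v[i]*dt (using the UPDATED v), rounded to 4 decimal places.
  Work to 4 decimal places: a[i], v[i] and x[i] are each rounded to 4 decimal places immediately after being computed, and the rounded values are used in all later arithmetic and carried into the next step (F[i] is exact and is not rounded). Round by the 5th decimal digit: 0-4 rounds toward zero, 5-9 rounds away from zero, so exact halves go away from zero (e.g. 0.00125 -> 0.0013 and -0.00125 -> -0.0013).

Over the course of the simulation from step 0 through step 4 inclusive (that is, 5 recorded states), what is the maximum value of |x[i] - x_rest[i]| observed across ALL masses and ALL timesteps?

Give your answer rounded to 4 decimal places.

Answer: 1.1775

Derivation:
Step 0: x=[4.0000 7.0000 8.0000 13.0000] v=[0.0000 0.0000 0.0000 0.0000]
Step 1: x=[3.9600 6.8400 8.3200 12.8400] v=[-0.2000 -0.8000 1.6000 -0.8000]
Step 2: x=[3.8768 6.5680 8.8832 12.5584] v=[-0.4160 -1.3600 2.8160 -1.4080]
Step 3: x=[3.7462 6.2659 9.5552 12.2228] v=[-0.6531 -1.5104 3.3600 -1.6781]
Step 4: x=[3.5665 6.0254 10.1775 11.9138] v=[-0.8984 -1.2026 3.1113 -1.5451]
Max displacement = 1.1775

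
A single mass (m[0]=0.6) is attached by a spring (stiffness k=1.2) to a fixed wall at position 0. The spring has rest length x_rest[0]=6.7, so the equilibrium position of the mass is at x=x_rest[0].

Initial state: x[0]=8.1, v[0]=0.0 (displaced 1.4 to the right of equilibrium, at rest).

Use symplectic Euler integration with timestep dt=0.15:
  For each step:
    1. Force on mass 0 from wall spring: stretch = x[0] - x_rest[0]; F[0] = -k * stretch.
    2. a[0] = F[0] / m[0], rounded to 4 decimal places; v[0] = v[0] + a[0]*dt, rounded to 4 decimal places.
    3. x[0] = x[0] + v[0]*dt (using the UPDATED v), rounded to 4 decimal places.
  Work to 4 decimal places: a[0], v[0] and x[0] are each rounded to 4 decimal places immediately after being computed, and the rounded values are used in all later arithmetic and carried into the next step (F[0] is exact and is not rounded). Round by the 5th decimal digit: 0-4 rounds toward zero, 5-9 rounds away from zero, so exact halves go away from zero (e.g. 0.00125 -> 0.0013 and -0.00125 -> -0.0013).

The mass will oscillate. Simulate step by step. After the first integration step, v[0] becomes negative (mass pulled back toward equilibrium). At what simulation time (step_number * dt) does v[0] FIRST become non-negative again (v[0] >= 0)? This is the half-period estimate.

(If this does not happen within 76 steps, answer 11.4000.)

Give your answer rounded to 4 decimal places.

Answer: 2.2500

Derivation:
Step 0: x=[8.1000] v=[0.0000]
Step 1: x=[8.0370] v=[-0.4200]
Step 2: x=[7.9138] v=[-0.8211]
Step 3: x=[7.7360] v=[-1.1852]
Step 4: x=[7.5116] v=[-1.4960]
Step 5: x=[7.2507] v=[-1.7395]
Step 6: x=[6.9650] v=[-1.9047]
Step 7: x=[6.6674] v=[-1.9842]
Step 8: x=[6.3712] v=[-1.9744]
Step 9: x=[6.0898] v=[-1.8758]
Step 10: x=[5.8359] v=[-1.6927]
Step 11: x=[5.6209] v=[-1.4335]
Step 12: x=[5.4544] v=[-1.1098]
Step 13: x=[5.3440] v=[-0.7361]
Step 14: x=[5.2946] v=[-0.3293]
Step 15: x=[5.3084] v=[0.0923]
First v>=0 after going negative at step 15, time=2.2500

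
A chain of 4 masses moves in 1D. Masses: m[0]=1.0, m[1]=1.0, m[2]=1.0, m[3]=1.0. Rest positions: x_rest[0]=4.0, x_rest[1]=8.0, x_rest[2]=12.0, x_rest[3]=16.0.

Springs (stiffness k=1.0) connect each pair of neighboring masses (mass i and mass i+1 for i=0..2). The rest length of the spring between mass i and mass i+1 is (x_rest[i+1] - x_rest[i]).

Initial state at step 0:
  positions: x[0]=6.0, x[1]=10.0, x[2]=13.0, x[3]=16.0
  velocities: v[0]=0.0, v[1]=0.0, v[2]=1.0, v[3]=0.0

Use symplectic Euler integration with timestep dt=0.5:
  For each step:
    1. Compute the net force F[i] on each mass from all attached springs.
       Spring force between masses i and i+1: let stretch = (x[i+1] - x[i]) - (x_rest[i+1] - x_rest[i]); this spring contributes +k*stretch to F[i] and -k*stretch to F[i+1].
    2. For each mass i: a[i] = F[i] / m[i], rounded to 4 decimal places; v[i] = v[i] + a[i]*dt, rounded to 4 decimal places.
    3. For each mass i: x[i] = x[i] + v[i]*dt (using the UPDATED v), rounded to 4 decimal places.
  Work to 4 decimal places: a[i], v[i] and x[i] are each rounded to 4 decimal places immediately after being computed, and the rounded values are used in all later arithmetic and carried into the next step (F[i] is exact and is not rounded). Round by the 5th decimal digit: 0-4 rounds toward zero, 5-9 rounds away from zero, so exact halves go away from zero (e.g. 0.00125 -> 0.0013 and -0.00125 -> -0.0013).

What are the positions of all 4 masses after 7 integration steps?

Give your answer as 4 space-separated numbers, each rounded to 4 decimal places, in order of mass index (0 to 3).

Answer: 5.0363 9.5975 14.6450 19.2217

Derivation:
Step 0: x=[6.0000 10.0000 13.0000 16.0000] v=[0.0000 0.0000 1.0000 0.0000]
Step 1: x=[6.0000 9.7500 13.5000 16.2500] v=[0.0000 -0.5000 1.0000 0.5000]
Step 2: x=[5.9375 9.5000 13.7500 16.8125] v=[-0.1250 -0.5000 0.5000 1.1250]
Step 3: x=[5.7656 9.4219 13.7031 17.6094] v=[-0.3438 -0.1563 -0.0938 1.5938]
Step 4: x=[5.5078 9.5000 13.5625 18.4298] v=[-0.5157 0.1562 -0.2813 1.6407]
Step 5: x=[5.2480 9.5957 13.6231 19.0334] v=[-0.5196 0.1914 0.1211 1.2071]
Step 6: x=[5.0751 9.6114 14.0294 19.2844] v=[-0.3458 0.0313 0.8126 0.5020]
Step 7: x=[5.0363 9.5975 14.6450 19.2217] v=[-0.0777 -0.0279 1.2311 -0.1255]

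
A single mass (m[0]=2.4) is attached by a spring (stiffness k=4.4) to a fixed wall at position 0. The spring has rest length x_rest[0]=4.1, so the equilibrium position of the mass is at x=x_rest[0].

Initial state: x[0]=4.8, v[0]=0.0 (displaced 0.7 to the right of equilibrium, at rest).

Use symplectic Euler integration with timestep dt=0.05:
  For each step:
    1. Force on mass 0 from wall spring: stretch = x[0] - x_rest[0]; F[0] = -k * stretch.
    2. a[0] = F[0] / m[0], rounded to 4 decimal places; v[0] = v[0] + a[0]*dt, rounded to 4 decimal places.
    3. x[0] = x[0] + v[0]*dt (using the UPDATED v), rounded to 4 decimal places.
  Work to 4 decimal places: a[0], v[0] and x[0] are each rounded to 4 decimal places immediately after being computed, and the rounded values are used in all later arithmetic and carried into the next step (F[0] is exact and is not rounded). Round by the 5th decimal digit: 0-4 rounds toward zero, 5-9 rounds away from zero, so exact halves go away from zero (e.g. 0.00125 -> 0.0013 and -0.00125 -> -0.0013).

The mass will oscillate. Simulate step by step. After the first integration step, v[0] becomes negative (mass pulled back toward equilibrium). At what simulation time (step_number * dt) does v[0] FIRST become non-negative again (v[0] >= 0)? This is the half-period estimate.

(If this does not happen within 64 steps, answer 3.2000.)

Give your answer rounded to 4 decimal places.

Answer: 2.3500

Derivation:
Step 0: x=[4.8000] v=[0.0000]
Step 1: x=[4.7968] v=[-0.0642]
Step 2: x=[4.7904] v=[-0.1281]
Step 3: x=[4.7808] v=[-0.1914]
Step 4: x=[4.7681] v=[-0.2538]
Step 5: x=[4.7524] v=[-0.3150]
Step 6: x=[4.7337] v=[-0.3748]
Step 7: x=[4.7121] v=[-0.4329]
Step 8: x=[4.6877] v=[-0.4890]
Step 9: x=[4.6606] v=[-0.5429]
Step 10: x=[4.6309] v=[-0.5943]
Step 11: x=[4.5988] v=[-0.6430]
Step 12: x=[4.5644] v=[-0.6887]
Step 13: x=[4.5278] v=[-0.7313]
Step 14: x=[4.4893] v=[-0.7705]
Step 15: x=[4.4490] v=[-0.8062]
Step 16: x=[4.4071] v=[-0.8382]
Step 17: x=[4.3638] v=[-0.8664]
Step 18: x=[4.3193] v=[-0.8906]
Step 19: x=[4.2738] v=[-0.9107]
Step 20: x=[4.2275] v=[-0.9266]
Step 21: x=[4.1806] v=[-0.9383]
Step 22: x=[4.1333] v=[-0.9457]
Step 23: x=[4.0859] v=[-0.9488]
Step 24: x=[4.0385] v=[-0.9475]
Step 25: x=[3.9914] v=[-0.9419]
Step 26: x=[3.9448] v=[-0.9319]
Step 27: x=[3.8989] v=[-0.9177]
Step 28: x=[3.8539] v=[-0.8993]
Step 29: x=[3.8101] v=[-0.8767]
Step 30: x=[3.7676] v=[-0.8501]
Step 31: x=[3.7266] v=[-0.8196]
Step 32: x=[3.6873] v=[-0.7854]
Step 33: x=[3.6499] v=[-0.7476]
Step 34: x=[3.6146] v=[-0.7063]
Step 35: x=[3.5815] v=[-0.6618]
Step 36: x=[3.5508] v=[-0.6143]
Step 37: x=[3.5226] v=[-0.5640]
Step 38: x=[3.4970] v=[-0.5111]
Step 39: x=[3.4742] v=[-0.4558]
Step 40: x=[3.4543] v=[-0.3984]
Step 41: x=[3.4373] v=[-0.3392]
Step 42: x=[3.4234] v=[-0.2785]
Step 43: x=[3.4126] v=[-0.2165]
Step 44: x=[3.4049] v=[-0.1535]
Step 45: x=[3.4004] v=[-0.0898]
Step 46: x=[3.3991] v=[-0.0257]
Step 47: x=[3.4010] v=[0.0386]
First v>=0 after going negative at step 47, time=2.3500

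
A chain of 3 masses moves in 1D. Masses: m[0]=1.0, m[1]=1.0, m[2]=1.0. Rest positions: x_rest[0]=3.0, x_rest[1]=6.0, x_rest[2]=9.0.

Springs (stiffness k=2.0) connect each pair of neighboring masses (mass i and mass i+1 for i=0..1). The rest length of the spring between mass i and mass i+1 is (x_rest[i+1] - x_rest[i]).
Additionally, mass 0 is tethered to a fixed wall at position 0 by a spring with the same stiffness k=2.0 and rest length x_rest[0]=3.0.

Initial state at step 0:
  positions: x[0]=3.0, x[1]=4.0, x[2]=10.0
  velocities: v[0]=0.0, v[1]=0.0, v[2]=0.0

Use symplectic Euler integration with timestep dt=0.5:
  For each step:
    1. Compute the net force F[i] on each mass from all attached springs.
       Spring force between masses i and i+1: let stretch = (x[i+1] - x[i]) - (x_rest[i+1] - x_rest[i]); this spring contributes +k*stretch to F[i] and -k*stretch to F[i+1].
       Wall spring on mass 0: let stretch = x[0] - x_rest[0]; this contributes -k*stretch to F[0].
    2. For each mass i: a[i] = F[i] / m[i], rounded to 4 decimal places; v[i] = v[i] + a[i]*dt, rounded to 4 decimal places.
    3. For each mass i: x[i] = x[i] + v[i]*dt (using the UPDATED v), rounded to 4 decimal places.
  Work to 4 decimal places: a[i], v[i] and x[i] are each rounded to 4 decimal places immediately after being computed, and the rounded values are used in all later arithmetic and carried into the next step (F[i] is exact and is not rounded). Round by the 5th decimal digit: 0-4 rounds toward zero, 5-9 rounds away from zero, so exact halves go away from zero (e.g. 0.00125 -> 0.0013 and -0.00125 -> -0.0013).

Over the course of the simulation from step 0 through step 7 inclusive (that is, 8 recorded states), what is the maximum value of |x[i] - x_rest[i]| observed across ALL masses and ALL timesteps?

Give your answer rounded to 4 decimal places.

Step 0: x=[3.0000 4.0000 10.0000] v=[0.0000 0.0000 0.0000]
Step 1: x=[2.0000 6.5000 8.5000] v=[-2.0000 5.0000 -3.0000]
Step 2: x=[2.2500 7.7500 7.5000] v=[0.5000 2.5000 -2.0000]
Step 3: x=[4.1250 6.1250 8.1250] v=[3.7500 -3.2500 1.2500]
Step 4: x=[4.9375 4.5000 9.2500] v=[1.6250 -3.2500 2.2500]
Step 5: x=[3.0625 5.4688 9.5000] v=[-3.7500 1.9375 0.5000]
Step 6: x=[0.8594 7.2500 9.2344] v=[-4.4062 3.5624 -0.5312]
Step 7: x=[1.4219 6.8281 9.4766] v=[1.1250 -0.8438 0.4844]
Max displacement = 2.1406

Answer: 2.1406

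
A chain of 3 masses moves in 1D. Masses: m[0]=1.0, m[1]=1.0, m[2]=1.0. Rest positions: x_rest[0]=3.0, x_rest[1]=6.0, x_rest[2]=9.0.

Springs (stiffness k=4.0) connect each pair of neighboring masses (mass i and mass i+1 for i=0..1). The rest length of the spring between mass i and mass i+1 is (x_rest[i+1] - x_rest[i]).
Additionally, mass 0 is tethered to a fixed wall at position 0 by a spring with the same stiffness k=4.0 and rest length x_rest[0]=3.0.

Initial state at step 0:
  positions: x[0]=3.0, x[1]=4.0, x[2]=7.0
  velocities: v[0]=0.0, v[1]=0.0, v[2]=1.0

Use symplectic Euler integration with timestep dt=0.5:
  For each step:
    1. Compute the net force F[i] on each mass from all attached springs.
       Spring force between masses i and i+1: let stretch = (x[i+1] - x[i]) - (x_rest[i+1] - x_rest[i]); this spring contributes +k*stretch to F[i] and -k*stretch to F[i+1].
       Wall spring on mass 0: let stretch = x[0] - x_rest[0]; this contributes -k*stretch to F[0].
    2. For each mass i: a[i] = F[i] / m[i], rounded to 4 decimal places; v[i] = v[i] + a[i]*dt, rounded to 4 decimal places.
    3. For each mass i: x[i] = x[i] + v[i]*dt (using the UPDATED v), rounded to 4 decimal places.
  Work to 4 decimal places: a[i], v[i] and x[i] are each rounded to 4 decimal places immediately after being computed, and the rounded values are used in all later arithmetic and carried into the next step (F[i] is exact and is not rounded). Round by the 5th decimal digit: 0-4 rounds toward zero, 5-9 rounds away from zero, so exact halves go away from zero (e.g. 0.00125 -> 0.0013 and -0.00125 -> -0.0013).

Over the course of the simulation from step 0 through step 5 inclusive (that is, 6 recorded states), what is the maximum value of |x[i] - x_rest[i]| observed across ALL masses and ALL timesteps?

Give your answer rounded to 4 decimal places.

Answer: 2.5000

Derivation:
Step 0: x=[3.0000 4.0000 7.0000] v=[0.0000 0.0000 1.0000]
Step 1: x=[1.0000 6.0000 7.5000] v=[-4.0000 4.0000 1.0000]
Step 2: x=[3.0000 4.5000 9.5000] v=[4.0000 -3.0000 4.0000]
Step 3: x=[3.5000 6.5000 9.5000] v=[1.0000 4.0000 0.0000]
Step 4: x=[3.5000 8.5000 9.5000] v=[0.0000 4.0000 0.0000]
Step 5: x=[5.0000 6.5000 11.5000] v=[3.0000 -4.0000 4.0000]
Max displacement = 2.5000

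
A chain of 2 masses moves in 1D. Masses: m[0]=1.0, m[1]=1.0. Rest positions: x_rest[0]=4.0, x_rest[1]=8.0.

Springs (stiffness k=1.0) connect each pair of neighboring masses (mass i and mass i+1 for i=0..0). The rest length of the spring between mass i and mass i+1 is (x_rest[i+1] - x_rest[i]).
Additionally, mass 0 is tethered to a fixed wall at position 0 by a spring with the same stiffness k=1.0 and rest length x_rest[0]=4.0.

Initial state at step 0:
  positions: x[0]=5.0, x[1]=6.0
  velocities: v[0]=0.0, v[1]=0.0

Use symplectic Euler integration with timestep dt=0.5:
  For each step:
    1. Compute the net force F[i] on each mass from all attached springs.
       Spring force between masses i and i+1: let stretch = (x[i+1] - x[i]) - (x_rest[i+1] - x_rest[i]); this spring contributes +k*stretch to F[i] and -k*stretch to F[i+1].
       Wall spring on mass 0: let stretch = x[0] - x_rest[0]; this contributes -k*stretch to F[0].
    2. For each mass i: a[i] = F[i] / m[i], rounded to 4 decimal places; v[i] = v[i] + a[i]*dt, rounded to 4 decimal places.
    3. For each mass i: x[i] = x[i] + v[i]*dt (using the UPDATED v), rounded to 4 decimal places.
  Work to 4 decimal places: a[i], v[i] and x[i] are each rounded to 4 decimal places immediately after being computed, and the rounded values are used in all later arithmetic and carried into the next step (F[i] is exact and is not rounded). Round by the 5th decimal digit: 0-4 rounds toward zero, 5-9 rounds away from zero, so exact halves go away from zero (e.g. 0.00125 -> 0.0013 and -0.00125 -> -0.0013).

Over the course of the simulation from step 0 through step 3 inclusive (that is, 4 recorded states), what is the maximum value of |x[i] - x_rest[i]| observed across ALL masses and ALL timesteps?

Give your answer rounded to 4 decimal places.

Answer: 2.0156

Derivation:
Step 0: x=[5.0000 6.0000] v=[0.0000 0.0000]
Step 1: x=[4.0000 6.7500] v=[-2.0000 1.5000]
Step 2: x=[2.6875 7.8125] v=[-2.6250 2.1250]
Step 3: x=[1.9844 8.5938] v=[-1.4063 1.5625]
Max displacement = 2.0156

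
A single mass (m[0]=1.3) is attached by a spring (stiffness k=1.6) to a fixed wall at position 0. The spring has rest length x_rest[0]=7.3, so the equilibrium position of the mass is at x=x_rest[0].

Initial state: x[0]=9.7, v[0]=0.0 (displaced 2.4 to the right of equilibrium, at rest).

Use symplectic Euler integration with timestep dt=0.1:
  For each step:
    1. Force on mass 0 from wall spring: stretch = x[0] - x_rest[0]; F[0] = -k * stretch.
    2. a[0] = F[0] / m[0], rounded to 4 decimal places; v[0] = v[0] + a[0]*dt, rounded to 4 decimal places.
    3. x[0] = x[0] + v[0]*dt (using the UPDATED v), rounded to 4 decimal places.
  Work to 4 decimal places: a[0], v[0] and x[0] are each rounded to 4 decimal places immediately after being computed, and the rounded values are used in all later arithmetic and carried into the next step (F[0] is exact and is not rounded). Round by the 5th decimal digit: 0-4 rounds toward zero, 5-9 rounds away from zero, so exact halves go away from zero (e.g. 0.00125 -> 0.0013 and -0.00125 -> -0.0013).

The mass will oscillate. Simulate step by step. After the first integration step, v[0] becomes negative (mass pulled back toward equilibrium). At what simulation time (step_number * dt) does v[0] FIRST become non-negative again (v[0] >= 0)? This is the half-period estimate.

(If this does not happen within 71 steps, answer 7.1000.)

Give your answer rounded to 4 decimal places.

Step 0: x=[9.7000] v=[0.0000]
Step 1: x=[9.6705] v=[-0.2954]
Step 2: x=[9.6118] v=[-0.5872]
Step 3: x=[9.5246] v=[-0.8717]
Step 4: x=[9.4101] v=[-1.1455]
Step 5: x=[9.2696] v=[-1.4052]
Step 6: x=[9.1048] v=[-1.6476]
Step 7: x=[8.9178] v=[-1.8697]
Step 8: x=[8.7109] v=[-2.0688]
Step 9: x=[8.4867] v=[-2.2425]
Step 10: x=[8.2478] v=[-2.3886]
Step 11: x=[7.9973] v=[-2.5053]
Step 12: x=[7.7382] v=[-2.5911]
Step 13: x=[7.4737] v=[-2.6450]
Step 14: x=[7.2071] v=[-2.6664]
Step 15: x=[6.9416] v=[-2.6550]
Step 16: x=[6.6805] v=[-2.6109]
Step 17: x=[6.4270] v=[-2.5347]
Step 18: x=[6.1843] v=[-2.4273]
Step 19: x=[5.9553] v=[-2.2900]
Step 20: x=[5.7429] v=[-2.1245]
Step 21: x=[5.5496] v=[-1.9329]
Step 22: x=[5.3779] v=[-1.7175]
Step 23: x=[5.2298] v=[-1.4809]
Step 24: x=[5.1072] v=[-1.2261]
Step 25: x=[5.0116] v=[-0.9562]
Step 26: x=[4.9441] v=[-0.6746]
Step 27: x=[4.9056] v=[-0.3846]
Step 28: x=[4.8966] v=[-0.0899]
Step 29: x=[4.9172] v=[0.2059]
First v>=0 after going negative at step 29, time=2.9000

Answer: 2.9000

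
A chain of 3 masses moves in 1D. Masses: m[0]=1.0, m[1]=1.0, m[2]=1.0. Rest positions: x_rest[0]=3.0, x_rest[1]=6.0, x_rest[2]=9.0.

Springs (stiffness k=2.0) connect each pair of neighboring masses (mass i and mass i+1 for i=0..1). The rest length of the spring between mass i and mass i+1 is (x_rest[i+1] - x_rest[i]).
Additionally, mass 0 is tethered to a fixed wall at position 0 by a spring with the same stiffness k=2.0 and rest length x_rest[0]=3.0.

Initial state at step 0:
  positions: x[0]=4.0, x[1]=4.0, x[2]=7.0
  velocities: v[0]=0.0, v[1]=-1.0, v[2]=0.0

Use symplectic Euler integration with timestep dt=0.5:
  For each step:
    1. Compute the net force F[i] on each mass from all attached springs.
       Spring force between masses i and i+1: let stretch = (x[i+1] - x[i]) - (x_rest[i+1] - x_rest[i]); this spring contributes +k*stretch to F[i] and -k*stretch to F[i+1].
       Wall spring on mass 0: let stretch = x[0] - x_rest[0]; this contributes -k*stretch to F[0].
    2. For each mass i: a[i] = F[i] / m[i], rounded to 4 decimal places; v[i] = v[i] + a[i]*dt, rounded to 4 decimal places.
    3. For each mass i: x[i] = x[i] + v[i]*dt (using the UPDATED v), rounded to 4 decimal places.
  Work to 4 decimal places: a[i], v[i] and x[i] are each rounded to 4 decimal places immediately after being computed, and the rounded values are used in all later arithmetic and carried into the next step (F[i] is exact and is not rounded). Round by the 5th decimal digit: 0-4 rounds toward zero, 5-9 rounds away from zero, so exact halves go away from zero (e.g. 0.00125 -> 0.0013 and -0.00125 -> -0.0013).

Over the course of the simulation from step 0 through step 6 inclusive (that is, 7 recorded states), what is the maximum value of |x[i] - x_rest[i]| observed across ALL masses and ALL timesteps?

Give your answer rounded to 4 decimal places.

Answer: 2.5000

Derivation:
Step 0: x=[4.0000 4.0000 7.0000] v=[0.0000 -1.0000 0.0000]
Step 1: x=[2.0000 5.0000 7.0000] v=[-4.0000 2.0000 0.0000]
Step 2: x=[0.5000 5.5000 7.5000] v=[-3.0000 1.0000 1.0000]
Step 3: x=[1.2500 4.5000 8.5000] v=[1.5000 -2.0000 2.0000]
Step 4: x=[3.0000 3.8750 9.0000] v=[3.5000 -1.2500 1.0000]
Step 5: x=[3.6875 5.3750 8.4375] v=[1.3750 3.0000 -1.1250]
Step 6: x=[3.3750 7.5625 7.8438] v=[-0.6250 4.3750 -1.1875]
Max displacement = 2.5000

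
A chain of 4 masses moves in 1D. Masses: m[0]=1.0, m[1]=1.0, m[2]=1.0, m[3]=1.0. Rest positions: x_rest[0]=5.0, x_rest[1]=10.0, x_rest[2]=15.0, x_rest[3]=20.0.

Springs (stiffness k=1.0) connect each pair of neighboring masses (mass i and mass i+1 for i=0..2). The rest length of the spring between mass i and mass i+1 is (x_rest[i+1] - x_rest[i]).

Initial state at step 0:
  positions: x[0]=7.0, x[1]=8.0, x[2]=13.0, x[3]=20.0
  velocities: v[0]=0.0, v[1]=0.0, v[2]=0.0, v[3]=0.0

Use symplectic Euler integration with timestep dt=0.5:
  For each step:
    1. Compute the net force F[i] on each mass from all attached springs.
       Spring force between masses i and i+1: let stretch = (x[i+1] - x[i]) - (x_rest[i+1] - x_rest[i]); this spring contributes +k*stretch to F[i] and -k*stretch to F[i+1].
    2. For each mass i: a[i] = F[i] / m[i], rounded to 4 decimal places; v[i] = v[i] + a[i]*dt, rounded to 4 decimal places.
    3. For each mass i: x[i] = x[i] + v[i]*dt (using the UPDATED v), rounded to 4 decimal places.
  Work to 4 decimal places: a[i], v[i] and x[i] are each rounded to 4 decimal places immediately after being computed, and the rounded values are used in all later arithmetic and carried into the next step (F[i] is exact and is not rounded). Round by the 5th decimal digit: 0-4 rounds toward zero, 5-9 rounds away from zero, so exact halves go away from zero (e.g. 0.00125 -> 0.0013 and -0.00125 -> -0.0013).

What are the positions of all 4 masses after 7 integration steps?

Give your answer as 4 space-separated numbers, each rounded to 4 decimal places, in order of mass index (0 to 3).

Step 0: x=[7.0000 8.0000 13.0000 20.0000] v=[0.0000 0.0000 0.0000 0.0000]
Step 1: x=[6.0000 9.0000 13.5000 19.5000] v=[-2.0000 2.0000 1.0000 -1.0000]
Step 2: x=[4.5000 10.3750 14.3750 18.7500] v=[-3.0000 2.7500 1.7500 -1.5000]
Step 3: x=[3.2188 11.2813 15.3438 18.1563] v=[-2.5625 1.8125 1.9375 -1.1875]
Step 4: x=[2.7032 11.1876 16.0001 18.1094] v=[-1.0313 -0.1875 1.3125 -0.0938]
Step 5: x=[3.0587 10.1759 15.9806 18.7852] v=[0.7109 -2.0235 -0.0391 1.3516]
Step 6: x=[3.9435 8.8360 15.2110 20.0099] v=[1.7695 -2.6798 -1.5392 2.4493]
Step 7: x=[4.8014 7.8667 14.0474 21.2849] v=[1.7158 -1.9386 -2.3273 2.5499]

Answer: 4.8014 7.8667 14.0474 21.2849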